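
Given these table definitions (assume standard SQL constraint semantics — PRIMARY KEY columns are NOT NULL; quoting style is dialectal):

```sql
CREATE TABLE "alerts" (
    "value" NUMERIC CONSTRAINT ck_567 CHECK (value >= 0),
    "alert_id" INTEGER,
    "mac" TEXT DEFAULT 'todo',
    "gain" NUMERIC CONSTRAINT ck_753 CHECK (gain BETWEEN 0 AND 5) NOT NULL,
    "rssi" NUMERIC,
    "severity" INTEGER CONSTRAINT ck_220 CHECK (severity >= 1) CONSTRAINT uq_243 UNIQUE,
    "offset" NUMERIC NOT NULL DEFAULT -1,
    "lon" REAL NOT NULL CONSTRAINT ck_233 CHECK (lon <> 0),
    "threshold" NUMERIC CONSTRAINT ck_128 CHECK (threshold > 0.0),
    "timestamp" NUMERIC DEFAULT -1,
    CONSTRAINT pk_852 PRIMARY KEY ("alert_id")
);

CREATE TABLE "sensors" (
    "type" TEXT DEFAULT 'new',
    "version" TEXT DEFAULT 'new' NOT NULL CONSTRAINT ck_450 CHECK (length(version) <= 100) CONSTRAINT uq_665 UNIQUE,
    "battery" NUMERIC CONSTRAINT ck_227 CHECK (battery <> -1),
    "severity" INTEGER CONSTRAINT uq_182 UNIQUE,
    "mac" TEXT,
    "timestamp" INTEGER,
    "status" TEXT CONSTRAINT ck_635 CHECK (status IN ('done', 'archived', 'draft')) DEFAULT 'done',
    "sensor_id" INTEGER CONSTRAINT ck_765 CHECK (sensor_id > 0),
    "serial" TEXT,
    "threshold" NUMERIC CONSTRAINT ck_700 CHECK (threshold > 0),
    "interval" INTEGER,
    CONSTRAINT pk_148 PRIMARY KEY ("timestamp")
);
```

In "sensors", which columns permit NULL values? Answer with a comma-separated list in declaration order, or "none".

- type: DEFAULT only fills an omitted column; an explicit NULL is still allowed → nullable.
- version: declared NOT NULL → not nullable.
- battery: CHECK does not forbid NULL (a CHECK constraint passes when its expression is NULL) → nullable.
- severity: UNIQUE does not imply NOT NULL → nullable.
- mac: no NOT NULL constraint applies → nullable.
- timestamp: part of the PRIMARY KEY, which implies NOT NULL → not nullable.
- status: CHECK does not forbid NULL (a CHECK constraint passes when its expression is NULL) → nullable.
- sensor_id: CHECK does not forbid NULL (a CHECK constraint passes when its expression is NULL) → nullable.
- serial: no NOT NULL constraint applies → nullable.
- threshold: CHECK does not forbid NULL (a CHECK constraint passes when its expression is NULL) → nullable.
- interval: no NOT NULL constraint applies → nullable.

type, battery, severity, mac, status, sensor_id, serial, threshold, interval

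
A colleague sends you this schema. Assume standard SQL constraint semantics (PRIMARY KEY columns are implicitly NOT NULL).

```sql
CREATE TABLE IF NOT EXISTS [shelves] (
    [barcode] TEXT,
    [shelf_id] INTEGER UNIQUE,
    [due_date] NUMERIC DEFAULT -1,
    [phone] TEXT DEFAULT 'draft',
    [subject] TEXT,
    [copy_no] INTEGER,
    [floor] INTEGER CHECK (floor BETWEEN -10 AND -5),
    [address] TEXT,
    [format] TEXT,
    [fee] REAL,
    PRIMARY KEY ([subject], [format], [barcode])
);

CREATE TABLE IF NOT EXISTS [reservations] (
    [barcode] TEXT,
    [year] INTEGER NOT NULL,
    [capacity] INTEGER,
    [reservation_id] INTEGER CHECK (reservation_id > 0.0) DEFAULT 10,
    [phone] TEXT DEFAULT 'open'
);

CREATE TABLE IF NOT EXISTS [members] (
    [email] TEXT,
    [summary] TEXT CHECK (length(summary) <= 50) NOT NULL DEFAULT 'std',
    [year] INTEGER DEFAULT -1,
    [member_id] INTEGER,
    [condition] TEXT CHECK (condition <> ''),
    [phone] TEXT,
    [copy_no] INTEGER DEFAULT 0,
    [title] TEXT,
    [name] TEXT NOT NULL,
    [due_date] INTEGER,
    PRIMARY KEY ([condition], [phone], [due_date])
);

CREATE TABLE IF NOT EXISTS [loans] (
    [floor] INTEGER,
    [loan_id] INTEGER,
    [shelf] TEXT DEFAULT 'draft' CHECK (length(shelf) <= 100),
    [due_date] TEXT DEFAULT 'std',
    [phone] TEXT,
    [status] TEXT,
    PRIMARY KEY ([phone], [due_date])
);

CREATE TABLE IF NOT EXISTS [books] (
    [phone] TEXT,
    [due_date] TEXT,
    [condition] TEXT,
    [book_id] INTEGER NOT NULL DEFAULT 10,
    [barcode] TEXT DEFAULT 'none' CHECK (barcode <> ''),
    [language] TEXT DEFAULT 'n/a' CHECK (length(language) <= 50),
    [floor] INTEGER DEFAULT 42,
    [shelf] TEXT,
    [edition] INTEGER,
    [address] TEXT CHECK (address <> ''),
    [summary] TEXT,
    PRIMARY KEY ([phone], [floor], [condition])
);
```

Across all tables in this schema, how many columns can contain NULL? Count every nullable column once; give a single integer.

shelves: 7 nullable (shelf_id, due_date, phone, copy_no, floor, address, fee — PK (subject, format, barcode) and explicit NOT NULL columns excluded).
reservations: 4 nullable (barcode, capacity, reservation_id, phone — PK none and explicit NOT NULL columns excluded).
members: 5 nullable (email, year, member_id, copy_no, title — PK (condition, phone, due_date) and explicit NOT NULL columns excluded).
loans: 4 nullable (floor, loan_id, shelf, status — PK (phone, due_date) and explicit NOT NULL columns excluded).
books: 7 nullable (due_date, barcode, language, shelf, edition, address, summary — PK (phone, floor, condition) and explicit NOT NULL columns excluded).
Total: 7 + 4 + 5 + 4 + 7 = 27.

27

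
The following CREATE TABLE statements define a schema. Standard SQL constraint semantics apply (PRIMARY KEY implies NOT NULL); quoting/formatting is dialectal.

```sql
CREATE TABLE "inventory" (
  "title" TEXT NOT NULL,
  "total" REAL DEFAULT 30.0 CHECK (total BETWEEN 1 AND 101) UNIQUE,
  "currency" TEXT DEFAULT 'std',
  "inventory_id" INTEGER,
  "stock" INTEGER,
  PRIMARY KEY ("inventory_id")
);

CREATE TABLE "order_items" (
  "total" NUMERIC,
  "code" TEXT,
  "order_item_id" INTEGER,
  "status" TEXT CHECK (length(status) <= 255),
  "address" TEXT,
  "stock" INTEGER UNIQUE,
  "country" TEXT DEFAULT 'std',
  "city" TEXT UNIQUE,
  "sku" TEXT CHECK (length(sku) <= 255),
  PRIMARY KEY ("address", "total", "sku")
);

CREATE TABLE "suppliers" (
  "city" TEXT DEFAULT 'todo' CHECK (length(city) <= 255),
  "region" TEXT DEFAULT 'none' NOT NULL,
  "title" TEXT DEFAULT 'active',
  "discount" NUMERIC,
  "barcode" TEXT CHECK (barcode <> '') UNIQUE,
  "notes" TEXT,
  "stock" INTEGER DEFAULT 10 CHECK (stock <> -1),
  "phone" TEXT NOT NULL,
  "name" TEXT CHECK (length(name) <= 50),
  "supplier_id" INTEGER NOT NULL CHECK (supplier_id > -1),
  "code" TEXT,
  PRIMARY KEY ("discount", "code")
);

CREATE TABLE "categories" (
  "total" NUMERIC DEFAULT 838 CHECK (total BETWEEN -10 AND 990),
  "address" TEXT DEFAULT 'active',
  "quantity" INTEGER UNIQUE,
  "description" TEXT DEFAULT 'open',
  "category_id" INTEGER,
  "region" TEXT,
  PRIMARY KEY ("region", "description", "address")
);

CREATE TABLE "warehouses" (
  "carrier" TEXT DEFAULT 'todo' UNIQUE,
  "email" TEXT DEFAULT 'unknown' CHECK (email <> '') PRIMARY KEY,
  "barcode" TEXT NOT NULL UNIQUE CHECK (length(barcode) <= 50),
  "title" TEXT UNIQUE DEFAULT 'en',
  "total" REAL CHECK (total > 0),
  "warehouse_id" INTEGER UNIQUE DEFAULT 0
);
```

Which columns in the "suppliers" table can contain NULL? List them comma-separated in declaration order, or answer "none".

- city: CHECK does not forbid NULL (a CHECK constraint passes when its expression is NULL) → nullable.
- region: declared NOT NULL → not nullable.
- title: DEFAULT only fills an omitted column; an explicit NULL is still allowed → nullable.
- discount: part of the PRIMARY KEY, which implies NOT NULL → not nullable.
- barcode: CHECK does not forbid NULL (a CHECK constraint passes when its expression is NULL) → nullable.
- notes: no NOT NULL constraint applies → nullable.
- stock: CHECK does not forbid NULL (a CHECK constraint passes when its expression is NULL) → nullable.
- phone: declared NOT NULL → not nullable.
- name: CHECK does not forbid NULL (a CHECK constraint passes when its expression is NULL) → nullable.
- supplier_id: declared NOT NULL → not nullable.
- code: part of the PRIMARY KEY, which implies NOT NULL → not nullable.

city, title, barcode, notes, stock, name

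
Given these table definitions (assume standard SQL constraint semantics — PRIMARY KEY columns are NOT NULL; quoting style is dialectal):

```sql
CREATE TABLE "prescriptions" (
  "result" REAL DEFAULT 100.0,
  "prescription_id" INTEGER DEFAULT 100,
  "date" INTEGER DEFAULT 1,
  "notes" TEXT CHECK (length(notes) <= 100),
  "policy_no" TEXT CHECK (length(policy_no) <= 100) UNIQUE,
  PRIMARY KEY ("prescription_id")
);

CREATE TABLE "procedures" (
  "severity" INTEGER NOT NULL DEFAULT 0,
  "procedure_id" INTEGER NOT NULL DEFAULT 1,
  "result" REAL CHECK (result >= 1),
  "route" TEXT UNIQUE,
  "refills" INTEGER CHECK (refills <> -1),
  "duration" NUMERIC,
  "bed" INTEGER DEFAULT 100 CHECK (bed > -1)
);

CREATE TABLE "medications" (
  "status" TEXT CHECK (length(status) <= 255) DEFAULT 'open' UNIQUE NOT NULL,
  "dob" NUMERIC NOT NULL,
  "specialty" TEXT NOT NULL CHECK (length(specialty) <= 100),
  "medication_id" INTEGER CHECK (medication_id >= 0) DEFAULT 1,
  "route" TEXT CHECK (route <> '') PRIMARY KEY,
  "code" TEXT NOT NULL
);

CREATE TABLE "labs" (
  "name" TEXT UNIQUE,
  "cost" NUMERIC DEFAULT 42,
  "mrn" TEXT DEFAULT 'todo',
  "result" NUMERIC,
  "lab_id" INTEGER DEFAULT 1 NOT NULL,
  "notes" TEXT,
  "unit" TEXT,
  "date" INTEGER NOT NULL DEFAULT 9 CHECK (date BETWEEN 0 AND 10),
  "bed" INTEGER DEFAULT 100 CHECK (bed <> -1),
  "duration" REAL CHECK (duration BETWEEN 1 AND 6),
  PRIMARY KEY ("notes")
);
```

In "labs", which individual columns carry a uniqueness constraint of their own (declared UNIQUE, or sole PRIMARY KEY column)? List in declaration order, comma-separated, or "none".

- name: declared UNIQUE → unique.
- cost: no UNIQUE or single-column PK constraint.
- mrn: no UNIQUE or single-column PK constraint.
- result: no UNIQUE or single-column PK constraint.
- lab_id: no UNIQUE or single-column PK constraint.
- notes: single-column PRIMARY KEY → unique.
- unit: no UNIQUE or single-column PK constraint.
- date: no UNIQUE or single-column PK constraint.
- bed: no UNIQUE or single-column PK constraint.
- duration: no UNIQUE or single-column PK constraint.

name, notes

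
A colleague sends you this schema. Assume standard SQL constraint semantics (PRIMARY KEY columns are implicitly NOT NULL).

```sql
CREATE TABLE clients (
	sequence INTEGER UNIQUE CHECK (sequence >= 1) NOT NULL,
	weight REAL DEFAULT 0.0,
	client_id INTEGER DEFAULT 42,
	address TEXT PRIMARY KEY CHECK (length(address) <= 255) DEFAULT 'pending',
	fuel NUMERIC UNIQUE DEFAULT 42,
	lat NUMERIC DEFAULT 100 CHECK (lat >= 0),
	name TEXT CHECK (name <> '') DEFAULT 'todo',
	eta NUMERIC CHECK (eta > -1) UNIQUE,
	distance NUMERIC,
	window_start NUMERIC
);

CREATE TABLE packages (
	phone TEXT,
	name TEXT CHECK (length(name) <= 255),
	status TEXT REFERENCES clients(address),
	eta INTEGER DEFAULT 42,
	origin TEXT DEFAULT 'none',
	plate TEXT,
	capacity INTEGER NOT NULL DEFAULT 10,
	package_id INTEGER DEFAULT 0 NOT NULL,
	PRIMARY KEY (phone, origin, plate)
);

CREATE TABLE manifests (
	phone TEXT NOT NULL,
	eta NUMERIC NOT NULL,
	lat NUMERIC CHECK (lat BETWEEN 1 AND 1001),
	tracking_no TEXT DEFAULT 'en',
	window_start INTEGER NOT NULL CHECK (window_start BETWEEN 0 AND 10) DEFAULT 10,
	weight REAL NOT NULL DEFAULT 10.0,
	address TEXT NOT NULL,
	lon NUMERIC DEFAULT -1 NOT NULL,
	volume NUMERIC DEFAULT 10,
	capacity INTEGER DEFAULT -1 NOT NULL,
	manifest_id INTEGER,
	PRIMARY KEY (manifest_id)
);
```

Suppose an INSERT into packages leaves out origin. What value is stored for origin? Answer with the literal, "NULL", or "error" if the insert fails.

origin has an explicit DEFAULT 'none'.
When the column is omitted from an INSERT, that default is used.

'none'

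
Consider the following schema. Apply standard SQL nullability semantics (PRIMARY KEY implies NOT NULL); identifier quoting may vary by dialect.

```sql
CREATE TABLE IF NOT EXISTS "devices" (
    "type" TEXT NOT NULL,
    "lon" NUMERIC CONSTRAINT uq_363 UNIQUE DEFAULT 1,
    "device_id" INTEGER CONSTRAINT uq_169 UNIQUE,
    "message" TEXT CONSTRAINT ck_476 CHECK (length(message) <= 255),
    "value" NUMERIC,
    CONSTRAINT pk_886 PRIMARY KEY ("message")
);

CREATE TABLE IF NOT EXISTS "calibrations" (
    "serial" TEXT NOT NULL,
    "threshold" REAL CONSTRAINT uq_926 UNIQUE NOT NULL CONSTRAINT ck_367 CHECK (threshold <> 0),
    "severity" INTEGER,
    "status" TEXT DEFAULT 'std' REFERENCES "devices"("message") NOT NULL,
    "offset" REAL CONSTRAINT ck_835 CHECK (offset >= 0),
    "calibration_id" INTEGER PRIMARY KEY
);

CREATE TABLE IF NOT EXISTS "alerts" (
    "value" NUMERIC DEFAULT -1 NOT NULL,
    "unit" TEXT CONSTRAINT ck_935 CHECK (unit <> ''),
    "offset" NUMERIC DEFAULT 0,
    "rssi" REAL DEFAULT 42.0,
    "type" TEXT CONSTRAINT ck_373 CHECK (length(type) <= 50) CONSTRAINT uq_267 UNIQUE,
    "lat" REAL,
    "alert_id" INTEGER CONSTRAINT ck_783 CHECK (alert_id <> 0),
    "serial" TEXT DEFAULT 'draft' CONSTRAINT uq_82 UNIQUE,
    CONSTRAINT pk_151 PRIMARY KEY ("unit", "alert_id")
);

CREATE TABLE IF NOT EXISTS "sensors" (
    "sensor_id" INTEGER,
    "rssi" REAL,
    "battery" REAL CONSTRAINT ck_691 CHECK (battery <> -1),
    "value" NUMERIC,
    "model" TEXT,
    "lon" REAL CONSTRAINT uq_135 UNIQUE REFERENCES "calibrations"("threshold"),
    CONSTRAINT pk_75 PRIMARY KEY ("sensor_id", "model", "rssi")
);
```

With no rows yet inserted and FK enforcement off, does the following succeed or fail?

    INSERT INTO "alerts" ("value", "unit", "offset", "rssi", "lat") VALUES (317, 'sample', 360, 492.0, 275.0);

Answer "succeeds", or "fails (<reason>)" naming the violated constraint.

alert_id is omitted from the column list and has no DEFAULT, so it would receive NULL.
But alert_id is part of the PRIMARY KEY (implied NOT NULL).

fails (NOT NULL on alert_id)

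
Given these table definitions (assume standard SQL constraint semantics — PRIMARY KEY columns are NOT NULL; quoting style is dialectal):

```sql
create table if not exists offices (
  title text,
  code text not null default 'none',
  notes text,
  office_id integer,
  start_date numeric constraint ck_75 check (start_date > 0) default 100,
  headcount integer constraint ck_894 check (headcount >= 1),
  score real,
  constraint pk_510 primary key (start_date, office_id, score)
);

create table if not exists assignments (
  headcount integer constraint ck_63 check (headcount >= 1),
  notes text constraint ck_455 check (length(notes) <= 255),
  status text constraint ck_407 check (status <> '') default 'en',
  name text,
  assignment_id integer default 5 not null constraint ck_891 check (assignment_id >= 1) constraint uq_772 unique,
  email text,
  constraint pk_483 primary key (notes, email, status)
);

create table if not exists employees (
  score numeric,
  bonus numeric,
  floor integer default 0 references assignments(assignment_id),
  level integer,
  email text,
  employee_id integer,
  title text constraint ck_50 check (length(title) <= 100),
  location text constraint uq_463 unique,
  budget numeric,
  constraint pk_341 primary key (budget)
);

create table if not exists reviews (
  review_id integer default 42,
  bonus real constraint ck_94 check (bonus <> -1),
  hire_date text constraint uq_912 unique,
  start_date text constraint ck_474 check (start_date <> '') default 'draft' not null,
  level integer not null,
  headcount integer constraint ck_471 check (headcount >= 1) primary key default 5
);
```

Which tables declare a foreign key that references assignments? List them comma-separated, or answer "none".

employees

- employees.floor references assignments(assignment_id).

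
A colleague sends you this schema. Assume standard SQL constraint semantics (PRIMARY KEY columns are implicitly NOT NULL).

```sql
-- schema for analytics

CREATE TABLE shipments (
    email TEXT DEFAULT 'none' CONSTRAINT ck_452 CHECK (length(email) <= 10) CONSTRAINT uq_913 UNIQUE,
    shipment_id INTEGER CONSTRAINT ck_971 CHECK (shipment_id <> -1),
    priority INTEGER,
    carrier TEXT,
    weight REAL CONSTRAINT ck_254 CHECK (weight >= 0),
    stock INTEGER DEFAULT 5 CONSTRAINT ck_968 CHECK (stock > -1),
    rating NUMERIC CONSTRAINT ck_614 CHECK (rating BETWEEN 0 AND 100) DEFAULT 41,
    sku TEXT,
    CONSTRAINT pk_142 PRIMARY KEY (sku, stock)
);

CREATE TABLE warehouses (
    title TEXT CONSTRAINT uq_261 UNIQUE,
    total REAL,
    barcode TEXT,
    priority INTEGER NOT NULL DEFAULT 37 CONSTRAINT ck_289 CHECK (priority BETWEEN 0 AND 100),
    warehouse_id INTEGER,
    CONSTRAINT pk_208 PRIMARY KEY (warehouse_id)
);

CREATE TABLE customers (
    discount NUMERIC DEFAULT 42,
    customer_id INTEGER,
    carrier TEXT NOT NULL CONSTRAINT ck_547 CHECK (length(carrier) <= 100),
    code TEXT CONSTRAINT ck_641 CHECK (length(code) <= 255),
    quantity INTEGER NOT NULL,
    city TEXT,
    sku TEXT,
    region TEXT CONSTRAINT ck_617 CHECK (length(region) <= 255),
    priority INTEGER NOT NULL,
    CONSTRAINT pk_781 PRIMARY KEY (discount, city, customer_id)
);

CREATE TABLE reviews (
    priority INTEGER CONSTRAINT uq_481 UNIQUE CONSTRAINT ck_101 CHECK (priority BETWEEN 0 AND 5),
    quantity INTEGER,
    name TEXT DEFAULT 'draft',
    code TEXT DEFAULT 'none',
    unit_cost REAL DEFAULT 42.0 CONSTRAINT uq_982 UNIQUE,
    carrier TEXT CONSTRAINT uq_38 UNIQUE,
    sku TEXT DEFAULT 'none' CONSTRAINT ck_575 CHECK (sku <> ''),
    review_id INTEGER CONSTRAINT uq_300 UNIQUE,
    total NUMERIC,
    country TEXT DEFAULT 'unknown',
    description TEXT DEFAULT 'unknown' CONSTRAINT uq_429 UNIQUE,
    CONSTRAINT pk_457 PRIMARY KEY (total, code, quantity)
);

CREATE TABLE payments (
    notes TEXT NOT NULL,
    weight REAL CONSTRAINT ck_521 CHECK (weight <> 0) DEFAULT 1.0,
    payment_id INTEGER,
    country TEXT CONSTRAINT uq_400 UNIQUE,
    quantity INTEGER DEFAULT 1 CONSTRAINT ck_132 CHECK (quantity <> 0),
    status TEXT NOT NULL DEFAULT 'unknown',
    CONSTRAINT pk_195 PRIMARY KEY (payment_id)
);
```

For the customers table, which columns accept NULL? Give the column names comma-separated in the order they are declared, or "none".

- discount: part of the PRIMARY KEY, which implies NOT NULL → not nullable.
- customer_id: part of the PRIMARY KEY, which implies NOT NULL → not nullable.
- carrier: declared NOT NULL → not nullable.
- code: CHECK does not forbid NULL (a CHECK constraint passes when its expression is NULL) → nullable.
- quantity: declared NOT NULL → not nullable.
- city: part of the PRIMARY KEY, which implies NOT NULL → not nullable.
- sku: no NOT NULL constraint applies → nullable.
- region: CHECK does not forbid NULL (a CHECK constraint passes when its expression is NULL) → nullable.
- priority: declared NOT NULL → not nullable.

code, sku, region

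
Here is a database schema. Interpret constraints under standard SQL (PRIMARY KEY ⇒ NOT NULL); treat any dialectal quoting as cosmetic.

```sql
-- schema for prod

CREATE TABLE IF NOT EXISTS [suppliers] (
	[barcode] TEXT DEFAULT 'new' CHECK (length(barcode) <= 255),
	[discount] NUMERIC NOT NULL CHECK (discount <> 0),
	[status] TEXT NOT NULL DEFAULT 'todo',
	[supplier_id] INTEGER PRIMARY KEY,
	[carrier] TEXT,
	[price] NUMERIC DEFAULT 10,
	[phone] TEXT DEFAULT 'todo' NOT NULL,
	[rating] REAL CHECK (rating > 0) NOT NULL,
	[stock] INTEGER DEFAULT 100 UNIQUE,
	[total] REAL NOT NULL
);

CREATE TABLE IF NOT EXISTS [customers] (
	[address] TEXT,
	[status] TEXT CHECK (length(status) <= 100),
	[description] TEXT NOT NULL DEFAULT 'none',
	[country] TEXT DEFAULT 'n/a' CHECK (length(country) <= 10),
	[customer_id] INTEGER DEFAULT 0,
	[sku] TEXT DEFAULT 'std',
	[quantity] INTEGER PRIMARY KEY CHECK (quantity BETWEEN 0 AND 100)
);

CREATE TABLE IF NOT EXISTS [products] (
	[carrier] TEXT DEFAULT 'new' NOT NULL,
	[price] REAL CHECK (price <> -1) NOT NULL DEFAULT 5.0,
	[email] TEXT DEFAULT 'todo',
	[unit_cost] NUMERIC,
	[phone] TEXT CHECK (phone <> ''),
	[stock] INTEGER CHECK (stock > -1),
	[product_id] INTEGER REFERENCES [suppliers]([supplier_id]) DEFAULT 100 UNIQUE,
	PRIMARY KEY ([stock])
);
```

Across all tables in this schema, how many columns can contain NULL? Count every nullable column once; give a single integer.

13

suppliers: 4 nullable (barcode, carrier, price, stock — PK (supplier_id) and explicit NOT NULL columns excluded).
customers: 5 nullable (address, status, country, customer_id, sku — PK (quantity) and explicit NOT NULL columns excluded).
products: 4 nullable (email, unit_cost, phone, product_id — PK (stock) and explicit NOT NULL columns excluded).
Total: 4 + 5 + 4 = 13.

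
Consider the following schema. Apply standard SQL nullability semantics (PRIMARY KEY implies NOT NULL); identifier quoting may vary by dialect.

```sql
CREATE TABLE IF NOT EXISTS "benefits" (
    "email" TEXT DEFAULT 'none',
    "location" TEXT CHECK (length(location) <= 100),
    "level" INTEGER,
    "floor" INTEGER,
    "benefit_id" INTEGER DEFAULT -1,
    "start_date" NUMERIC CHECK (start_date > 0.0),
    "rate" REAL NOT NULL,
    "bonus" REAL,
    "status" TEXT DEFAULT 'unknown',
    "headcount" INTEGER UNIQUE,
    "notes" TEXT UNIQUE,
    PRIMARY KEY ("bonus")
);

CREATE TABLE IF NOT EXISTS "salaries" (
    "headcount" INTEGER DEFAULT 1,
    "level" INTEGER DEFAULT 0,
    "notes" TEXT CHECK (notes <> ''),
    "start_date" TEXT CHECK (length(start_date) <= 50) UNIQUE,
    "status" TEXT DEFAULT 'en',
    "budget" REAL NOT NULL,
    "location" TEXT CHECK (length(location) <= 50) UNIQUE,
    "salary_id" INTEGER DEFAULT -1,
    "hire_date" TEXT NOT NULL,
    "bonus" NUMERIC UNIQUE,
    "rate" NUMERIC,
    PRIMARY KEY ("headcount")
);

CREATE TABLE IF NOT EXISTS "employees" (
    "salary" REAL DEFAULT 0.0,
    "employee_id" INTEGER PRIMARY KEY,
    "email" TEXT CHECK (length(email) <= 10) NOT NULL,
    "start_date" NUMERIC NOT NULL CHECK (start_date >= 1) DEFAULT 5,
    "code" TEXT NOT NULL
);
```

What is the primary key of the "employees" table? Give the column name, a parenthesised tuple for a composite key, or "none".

employee_id

employee_id is declared PRIMARY KEY inline on the column.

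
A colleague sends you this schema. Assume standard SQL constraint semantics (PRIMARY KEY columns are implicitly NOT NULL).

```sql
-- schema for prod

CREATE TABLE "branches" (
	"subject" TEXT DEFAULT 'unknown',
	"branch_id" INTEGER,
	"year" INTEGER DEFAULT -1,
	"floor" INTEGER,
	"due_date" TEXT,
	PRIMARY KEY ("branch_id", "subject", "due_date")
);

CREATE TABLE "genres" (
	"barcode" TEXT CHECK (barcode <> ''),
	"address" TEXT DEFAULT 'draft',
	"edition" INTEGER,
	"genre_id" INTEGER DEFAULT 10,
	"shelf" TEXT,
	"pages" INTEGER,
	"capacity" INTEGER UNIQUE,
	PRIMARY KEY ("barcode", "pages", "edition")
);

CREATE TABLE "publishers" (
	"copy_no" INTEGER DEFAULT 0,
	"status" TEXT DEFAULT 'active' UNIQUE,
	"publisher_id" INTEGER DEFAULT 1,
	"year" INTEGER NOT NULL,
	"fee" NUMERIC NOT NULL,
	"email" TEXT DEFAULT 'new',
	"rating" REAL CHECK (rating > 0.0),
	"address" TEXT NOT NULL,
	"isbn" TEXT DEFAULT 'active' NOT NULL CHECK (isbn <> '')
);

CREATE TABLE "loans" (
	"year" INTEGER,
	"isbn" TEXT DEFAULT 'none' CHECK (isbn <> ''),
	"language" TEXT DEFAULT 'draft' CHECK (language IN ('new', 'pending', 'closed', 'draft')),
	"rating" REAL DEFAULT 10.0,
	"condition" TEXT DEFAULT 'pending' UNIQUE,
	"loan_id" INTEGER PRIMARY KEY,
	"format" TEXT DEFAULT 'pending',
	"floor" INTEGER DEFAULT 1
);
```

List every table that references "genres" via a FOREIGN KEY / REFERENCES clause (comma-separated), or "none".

No REFERENCES clause anywhere in the schema names genres.

none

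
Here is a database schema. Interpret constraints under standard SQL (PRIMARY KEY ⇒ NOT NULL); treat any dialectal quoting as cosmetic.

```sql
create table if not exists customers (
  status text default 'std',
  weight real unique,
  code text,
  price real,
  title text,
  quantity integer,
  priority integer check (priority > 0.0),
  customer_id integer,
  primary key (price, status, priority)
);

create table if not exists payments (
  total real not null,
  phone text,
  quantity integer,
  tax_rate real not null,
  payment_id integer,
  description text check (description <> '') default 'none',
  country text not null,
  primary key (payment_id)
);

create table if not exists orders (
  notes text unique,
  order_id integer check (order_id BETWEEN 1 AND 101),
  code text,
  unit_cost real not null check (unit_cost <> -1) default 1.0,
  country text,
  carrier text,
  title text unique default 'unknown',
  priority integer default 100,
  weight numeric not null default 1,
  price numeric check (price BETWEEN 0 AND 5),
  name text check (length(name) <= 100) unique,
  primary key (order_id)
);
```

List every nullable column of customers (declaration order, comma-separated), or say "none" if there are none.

- status: part of the PRIMARY KEY, which implies NOT NULL → not nullable.
- weight: UNIQUE does not imply NOT NULL → nullable.
- code: no NOT NULL constraint applies → nullable.
- price: part of the PRIMARY KEY, which implies NOT NULL → not nullable.
- title: no NOT NULL constraint applies → nullable.
- quantity: no NOT NULL constraint applies → nullable.
- priority: part of the PRIMARY KEY, which implies NOT NULL → not nullable.
- customer_id: no NOT NULL constraint applies → nullable.

weight, code, title, quantity, customer_id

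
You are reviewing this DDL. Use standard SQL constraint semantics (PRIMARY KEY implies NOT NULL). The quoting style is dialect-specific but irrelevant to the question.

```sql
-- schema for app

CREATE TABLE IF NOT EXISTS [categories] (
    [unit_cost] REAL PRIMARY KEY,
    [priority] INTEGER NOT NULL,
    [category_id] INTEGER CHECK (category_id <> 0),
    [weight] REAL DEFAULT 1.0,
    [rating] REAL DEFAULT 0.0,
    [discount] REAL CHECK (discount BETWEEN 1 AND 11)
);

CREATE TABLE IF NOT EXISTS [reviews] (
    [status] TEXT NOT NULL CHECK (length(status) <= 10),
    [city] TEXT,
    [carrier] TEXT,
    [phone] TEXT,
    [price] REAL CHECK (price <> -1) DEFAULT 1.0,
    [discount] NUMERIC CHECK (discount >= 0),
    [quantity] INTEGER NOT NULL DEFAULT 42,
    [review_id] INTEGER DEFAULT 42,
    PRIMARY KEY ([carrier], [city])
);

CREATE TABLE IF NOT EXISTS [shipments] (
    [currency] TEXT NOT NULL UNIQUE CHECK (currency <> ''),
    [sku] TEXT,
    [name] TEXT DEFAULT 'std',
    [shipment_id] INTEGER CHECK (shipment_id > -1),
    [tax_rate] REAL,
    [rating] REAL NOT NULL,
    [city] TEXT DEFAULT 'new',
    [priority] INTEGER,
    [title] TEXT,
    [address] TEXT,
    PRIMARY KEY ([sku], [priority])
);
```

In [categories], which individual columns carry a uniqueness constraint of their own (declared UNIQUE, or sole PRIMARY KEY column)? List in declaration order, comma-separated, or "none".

- unit_cost: single-column PRIMARY KEY → unique.
- priority: no UNIQUE or single-column PK constraint.
- category_id: no UNIQUE or single-column PK constraint.
- weight: no UNIQUE or single-column PK constraint.
- rating: no UNIQUE or single-column PK constraint.
- discount: no UNIQUE or single-column PK constraint.

unit_cost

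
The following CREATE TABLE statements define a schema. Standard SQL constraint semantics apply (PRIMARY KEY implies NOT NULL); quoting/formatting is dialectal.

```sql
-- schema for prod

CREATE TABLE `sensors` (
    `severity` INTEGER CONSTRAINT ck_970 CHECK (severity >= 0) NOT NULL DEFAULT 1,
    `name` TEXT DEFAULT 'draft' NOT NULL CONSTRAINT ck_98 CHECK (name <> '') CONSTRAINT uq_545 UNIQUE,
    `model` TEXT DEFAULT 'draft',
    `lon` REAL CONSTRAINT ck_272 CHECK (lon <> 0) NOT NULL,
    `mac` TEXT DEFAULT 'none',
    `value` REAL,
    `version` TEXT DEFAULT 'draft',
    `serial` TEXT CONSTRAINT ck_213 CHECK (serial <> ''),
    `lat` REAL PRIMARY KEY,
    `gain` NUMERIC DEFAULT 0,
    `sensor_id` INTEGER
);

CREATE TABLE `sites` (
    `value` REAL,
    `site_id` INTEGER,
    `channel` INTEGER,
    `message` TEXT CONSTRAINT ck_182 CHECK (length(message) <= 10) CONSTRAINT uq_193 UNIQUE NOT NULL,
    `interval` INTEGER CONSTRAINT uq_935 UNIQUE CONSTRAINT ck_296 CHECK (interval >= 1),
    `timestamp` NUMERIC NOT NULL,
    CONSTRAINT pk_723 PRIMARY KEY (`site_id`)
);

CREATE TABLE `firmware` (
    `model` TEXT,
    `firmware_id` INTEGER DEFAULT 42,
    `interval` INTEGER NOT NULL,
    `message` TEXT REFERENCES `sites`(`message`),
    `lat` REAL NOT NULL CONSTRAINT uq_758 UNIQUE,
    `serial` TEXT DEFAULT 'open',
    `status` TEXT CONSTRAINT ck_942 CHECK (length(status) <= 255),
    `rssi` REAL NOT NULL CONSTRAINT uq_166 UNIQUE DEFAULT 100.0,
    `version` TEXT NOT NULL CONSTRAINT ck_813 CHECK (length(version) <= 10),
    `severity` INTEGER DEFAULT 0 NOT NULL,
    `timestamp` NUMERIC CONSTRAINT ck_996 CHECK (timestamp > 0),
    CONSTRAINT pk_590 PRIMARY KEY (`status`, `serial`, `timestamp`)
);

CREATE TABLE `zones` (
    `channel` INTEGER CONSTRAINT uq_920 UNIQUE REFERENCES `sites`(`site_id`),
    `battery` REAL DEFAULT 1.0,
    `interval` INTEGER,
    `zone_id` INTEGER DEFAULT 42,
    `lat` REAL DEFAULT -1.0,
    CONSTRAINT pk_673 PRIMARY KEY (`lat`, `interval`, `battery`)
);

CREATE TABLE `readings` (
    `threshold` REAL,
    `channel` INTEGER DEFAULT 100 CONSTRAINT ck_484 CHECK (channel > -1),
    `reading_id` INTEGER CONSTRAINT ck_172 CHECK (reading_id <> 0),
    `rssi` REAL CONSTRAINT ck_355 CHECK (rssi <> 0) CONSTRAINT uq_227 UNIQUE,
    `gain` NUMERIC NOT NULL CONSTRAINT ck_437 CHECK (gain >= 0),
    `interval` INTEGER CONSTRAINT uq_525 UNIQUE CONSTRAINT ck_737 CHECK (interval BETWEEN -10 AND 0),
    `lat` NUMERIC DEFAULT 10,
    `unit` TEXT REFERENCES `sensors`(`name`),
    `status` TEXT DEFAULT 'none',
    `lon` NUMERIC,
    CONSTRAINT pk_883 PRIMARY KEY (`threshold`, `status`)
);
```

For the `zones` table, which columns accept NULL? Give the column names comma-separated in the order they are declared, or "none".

- channel: a foreign key column may be NULL unless separately constrained → nullable.
- battery: part of the PRIMARY KEY, which implies NOT NULL → not nullable.
- interval: part of the PRIMARY KEY, which implies NOT NULL → not nullable.
- zone_id: DEFAULT only fills an omitted column; an explicit NULL is still allowed → nullable.
- lat: part of the PRIMARY KEY, which implies NOT NULL → not nullable.

channel, zone_id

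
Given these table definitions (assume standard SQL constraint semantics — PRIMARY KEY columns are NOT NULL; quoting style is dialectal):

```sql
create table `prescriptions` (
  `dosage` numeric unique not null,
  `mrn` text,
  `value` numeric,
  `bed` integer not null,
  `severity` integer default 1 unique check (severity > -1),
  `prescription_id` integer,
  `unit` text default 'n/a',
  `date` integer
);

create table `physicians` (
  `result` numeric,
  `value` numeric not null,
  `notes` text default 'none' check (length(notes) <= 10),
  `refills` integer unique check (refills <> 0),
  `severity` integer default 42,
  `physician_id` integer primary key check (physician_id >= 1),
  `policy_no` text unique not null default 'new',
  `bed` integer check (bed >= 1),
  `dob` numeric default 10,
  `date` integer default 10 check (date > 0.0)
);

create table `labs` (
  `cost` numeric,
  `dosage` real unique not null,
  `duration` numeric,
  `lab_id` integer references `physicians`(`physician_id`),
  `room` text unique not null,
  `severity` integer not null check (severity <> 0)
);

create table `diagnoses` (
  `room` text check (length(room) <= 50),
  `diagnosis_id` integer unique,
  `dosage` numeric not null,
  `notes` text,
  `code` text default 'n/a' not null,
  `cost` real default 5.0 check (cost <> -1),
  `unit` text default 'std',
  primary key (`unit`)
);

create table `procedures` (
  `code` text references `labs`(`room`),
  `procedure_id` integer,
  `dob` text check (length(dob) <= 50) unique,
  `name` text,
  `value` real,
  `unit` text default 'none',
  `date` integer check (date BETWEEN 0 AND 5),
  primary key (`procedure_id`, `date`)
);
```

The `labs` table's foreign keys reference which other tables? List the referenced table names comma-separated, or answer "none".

- lab_id REFERENCES physicians(physician_id).

physicians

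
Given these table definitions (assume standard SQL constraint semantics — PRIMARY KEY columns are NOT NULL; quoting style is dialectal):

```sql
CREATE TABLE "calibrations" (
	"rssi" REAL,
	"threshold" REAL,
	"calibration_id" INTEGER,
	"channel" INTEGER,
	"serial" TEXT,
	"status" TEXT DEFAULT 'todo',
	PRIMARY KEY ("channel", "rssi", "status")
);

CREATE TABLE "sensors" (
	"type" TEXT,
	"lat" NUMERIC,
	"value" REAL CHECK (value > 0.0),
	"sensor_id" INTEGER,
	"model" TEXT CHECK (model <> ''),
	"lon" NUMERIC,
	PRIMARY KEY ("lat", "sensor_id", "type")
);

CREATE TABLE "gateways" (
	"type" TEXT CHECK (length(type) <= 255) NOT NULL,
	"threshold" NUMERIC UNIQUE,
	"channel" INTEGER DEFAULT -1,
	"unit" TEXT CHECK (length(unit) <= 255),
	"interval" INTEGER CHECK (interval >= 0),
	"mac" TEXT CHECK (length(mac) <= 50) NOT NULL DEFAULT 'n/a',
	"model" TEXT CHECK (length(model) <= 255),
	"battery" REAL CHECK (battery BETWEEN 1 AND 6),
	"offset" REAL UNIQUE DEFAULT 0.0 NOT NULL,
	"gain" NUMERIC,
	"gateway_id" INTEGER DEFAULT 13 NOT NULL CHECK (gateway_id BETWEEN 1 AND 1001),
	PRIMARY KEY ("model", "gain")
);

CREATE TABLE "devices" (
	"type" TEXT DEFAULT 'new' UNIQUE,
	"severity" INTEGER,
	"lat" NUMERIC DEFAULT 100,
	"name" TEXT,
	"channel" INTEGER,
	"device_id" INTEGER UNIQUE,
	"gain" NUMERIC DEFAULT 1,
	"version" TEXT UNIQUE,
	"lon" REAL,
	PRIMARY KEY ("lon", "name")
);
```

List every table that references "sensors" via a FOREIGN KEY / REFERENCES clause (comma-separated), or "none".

No REFERENCES clause anywhere in the schema names sensors.

none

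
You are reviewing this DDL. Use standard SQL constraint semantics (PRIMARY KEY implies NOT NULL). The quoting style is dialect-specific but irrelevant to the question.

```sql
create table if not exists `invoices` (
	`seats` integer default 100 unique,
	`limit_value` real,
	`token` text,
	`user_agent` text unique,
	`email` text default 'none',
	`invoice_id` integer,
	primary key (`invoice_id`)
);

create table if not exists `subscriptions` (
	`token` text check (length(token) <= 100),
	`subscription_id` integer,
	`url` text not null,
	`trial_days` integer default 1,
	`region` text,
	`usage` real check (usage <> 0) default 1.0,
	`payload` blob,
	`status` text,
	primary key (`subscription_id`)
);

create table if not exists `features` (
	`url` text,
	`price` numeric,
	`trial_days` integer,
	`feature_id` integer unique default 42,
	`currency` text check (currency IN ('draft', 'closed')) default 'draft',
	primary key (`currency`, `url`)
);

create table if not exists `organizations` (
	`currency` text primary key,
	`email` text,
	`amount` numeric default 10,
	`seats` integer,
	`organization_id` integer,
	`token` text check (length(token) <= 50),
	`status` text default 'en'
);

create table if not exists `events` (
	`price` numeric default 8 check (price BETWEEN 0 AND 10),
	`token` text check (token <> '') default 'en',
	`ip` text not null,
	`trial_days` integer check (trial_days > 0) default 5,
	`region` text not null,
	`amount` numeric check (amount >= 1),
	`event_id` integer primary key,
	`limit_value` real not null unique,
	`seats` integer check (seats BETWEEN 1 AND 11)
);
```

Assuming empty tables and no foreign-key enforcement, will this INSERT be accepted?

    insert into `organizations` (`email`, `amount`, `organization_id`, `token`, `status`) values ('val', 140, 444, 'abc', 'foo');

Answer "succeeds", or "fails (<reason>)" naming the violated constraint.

fails (NOT NULL on currency)

currency is omitted from the column list and has no DEFAULT, so it would receive NULL.
But currency is part of the PRIMARY KEY (implied NOT NULL).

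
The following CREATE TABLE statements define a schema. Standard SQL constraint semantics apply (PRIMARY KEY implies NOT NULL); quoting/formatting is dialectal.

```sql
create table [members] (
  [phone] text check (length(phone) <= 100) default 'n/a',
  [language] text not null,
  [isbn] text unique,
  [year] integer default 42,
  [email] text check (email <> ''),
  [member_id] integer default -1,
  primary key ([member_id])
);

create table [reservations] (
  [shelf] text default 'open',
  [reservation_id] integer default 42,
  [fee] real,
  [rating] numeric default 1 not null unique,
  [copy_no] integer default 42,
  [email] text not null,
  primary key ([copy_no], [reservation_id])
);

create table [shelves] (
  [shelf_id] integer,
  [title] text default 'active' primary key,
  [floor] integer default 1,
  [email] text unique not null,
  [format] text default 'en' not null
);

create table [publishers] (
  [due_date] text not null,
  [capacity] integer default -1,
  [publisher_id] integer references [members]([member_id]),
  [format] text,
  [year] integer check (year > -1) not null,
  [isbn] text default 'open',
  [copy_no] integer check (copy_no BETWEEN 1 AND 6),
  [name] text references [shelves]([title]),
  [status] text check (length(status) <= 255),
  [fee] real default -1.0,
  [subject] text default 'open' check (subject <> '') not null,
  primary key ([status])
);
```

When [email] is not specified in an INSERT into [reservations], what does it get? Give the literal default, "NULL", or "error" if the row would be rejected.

email has no DEFAULT clause.
Omitting it would insert NULL, but it is declared NOT NULL, so the INSERT fails.

error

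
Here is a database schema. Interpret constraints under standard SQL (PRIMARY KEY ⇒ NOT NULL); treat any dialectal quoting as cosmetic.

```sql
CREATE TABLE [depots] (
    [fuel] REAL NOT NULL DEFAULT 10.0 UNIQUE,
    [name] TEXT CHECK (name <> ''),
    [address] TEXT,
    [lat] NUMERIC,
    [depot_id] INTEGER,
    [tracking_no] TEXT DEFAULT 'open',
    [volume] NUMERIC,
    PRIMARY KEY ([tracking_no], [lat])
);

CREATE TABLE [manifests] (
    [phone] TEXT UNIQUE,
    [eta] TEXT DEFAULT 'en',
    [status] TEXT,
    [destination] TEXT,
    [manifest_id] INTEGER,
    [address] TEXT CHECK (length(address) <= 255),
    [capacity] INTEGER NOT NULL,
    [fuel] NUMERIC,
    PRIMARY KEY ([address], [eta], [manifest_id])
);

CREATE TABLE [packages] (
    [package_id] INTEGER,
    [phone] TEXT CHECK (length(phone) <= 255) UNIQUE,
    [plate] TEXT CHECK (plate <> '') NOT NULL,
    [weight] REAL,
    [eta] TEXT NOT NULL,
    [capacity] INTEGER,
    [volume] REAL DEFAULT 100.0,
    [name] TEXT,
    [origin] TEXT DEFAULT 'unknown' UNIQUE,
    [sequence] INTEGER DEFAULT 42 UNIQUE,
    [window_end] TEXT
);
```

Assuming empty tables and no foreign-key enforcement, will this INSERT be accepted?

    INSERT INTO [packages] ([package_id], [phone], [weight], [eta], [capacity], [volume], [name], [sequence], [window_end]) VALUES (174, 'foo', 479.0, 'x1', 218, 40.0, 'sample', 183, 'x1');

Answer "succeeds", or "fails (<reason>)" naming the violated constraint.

fails (NOT NULL on plate)

plate is omitted from the column list and has no DEFAULT, so it would receive NULL.
But plate is declared NOT NULL.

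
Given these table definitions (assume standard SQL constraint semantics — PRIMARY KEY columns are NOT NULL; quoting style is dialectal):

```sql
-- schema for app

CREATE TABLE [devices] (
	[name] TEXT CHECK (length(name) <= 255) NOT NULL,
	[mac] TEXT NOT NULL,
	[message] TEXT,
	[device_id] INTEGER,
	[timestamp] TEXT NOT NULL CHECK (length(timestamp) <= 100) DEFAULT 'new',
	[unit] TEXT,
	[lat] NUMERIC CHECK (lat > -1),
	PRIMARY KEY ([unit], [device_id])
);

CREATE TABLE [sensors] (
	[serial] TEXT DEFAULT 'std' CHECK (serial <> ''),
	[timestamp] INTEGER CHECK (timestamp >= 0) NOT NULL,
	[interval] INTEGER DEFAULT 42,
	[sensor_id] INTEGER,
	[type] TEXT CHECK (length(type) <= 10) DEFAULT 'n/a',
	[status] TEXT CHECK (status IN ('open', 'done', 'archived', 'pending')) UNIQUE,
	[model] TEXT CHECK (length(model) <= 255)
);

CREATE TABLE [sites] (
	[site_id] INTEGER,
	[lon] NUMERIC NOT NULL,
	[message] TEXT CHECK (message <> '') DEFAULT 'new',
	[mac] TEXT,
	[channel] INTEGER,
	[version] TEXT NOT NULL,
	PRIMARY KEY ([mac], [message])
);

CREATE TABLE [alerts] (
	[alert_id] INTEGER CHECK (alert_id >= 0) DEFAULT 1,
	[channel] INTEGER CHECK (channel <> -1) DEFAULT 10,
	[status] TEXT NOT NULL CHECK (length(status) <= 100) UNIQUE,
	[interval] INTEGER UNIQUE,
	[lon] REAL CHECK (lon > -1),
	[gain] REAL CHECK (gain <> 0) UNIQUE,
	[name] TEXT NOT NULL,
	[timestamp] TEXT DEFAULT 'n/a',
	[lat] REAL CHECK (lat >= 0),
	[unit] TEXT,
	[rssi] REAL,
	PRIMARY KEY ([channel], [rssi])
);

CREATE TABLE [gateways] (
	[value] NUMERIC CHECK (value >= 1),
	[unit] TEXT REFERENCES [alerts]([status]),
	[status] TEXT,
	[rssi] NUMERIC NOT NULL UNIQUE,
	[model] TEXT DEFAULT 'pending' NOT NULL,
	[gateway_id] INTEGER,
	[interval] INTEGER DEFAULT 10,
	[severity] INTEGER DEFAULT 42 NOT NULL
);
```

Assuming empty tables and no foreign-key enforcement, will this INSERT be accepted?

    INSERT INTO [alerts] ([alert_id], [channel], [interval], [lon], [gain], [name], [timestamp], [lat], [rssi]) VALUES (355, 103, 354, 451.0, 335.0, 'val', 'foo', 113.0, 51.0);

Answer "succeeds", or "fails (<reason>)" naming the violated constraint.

status is omitted from the column list and has no DEFAULT, so it would receive NULL.
But status is declared NOT NULL.

fails (NOT NULL on status)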